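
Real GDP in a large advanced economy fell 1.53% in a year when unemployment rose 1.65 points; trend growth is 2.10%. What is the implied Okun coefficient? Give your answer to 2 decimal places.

Growth form: g_Y = g_Y* - β × Δu, so β = (g_Y* - g_Y)/Δu.
β = (2.1 + 1.53)/1.65 = 3.63/1.65 = 2.20.

β ≈ 2.20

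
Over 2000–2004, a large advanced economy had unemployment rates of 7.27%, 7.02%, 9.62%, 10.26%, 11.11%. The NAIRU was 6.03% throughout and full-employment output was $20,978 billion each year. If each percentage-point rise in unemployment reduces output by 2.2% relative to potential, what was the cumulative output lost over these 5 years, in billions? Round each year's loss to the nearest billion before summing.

Year 2000: gap = -2.2 × (7.27 - 6.03) = -2.728%, loss ≈ 20978 × 2.728/100 ≈ 572.
Year 2001: gap = -2.2 × (7.02 - 6.03) = -2.178%, loss ≈ 20978 × 2.178/100 ≈ 457.
Year 2002: gap = -2.2 × (9.62 - 6.03) = -7.898%, loss ≈ 20978 × 7.898/100 ≈ 1657.
Year 2003: gap = -2.2 × (10.26 - 6.03) = -9.306%, loss ≈ 20978 × 9.306/100 ≈ 1952.
Year 2004: gap = -2.2 × (11.11 - 6.03) = -11.176%, loss ≈ 20978 × 11.176/100 ≈ 2345.
Total lost output = 572 + 457 + 1657 + 1952 + 2345 = 6983 billion.

$6,983 billion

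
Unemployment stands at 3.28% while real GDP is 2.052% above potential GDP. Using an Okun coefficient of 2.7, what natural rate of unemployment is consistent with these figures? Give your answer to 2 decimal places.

4.04%

From Okun's law, u - u* = -(output gap)/β = -(2.052)/2.7 = -0.76 points.
So u* = 3.28 + 0.76 = 4.04%.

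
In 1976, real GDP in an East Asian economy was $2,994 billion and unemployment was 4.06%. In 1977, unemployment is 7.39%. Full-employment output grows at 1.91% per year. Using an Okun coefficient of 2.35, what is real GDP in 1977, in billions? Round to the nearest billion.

$2,817 billion

Δu = 7.39 - 4.06 = 3.33 points.
Okun's law (growth form): g_Y = g_Y* - β × Δu = 1.91 - 2.35 × (3.33) = 1.91 - 7.8255 = -5.9155%.
Real GDP in the next year = 2994 × (1 - 5.9155/100) = 2994 × 0.940845 ≈ 2817 billion.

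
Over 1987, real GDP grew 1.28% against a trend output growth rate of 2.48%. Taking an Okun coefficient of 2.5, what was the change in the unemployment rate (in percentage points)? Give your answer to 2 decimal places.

0.48 percentage points

Growth-rate Okun's law: g_Y = g_Y* - β × Δu, so Δu = (g_Y* - g_Y)/β.
Δu = (2.48 - 1.28)/2.5 = 1.2/2.5 = 0.48 percentage points.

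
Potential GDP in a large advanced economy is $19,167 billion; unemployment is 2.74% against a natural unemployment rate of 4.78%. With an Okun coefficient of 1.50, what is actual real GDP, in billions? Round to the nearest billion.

Unemployment gap = 2.74 - 4.78 = -2.04 points, so the output gap is -1.5 × (-2.04) = 3.06%.
Actual GDP = 19167 × (1 + 3.06/100) = 19167 × 1.0306 ≈ 19754 billion.

$19,754 billion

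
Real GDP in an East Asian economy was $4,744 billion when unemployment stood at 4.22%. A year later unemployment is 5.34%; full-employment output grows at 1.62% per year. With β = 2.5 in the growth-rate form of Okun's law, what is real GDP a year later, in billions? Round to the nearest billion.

$4,688 billion

Δu = 5.34 - 4.22 = 1.12 points.
Okun's law (growth form): g_Y = g_Y* - β × Δu = 1.62 - 2.5 × (1.12) = 1.62 - 2.8 = -1.18%.
Real GDP in the next year = 4744 × (1 - 1.18/100) = 4744 × 0.9882 ≈ 4688 billion.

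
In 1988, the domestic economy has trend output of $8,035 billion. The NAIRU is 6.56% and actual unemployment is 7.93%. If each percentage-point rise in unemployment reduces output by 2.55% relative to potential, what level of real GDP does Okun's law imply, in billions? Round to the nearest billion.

$7,754 billion

Unemployment gap = 7.93 - 6.56 = 1.37 points, so the output gap is -2.55 × 1.37 = -3.4935%.
Actual GDP = 8035 × (1 - 3.4935/100) = 8035 × 0.965065 ≈ 7754 billion.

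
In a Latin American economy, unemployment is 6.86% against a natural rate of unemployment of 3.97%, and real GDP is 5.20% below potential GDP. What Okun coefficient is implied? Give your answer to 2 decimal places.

Okun's law: output gap = -β × (u - u*).
-5.20 = -β × (6.86 - 3.97) = -β × 2.89, so β = 5.2/2.89 = 1.80.

β ≈ 1.80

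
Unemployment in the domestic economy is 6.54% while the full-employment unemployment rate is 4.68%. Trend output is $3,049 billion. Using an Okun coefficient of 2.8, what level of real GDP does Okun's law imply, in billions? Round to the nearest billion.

$2,890 billion

Unemployment gap = 6.54 - 4.68 = 1.86 points, so the output gap is -2.8 × 1.86 = -5.208%.
Actual GDP = 3049 × (1 - 5.208/100) = 3049 × 0.94792 ≈ 2890 billion.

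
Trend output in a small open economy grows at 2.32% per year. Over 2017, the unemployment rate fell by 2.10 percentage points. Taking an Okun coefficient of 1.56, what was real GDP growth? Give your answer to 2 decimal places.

5.60%

Growth-rate Okun's law: g_Y = g_Y* - β × Δu.
g_Y = 2.32 - 1.56 × (-2.10) = 2.32 + 3.276 = 5.596%, i.e. 5.60% to 2 d.p.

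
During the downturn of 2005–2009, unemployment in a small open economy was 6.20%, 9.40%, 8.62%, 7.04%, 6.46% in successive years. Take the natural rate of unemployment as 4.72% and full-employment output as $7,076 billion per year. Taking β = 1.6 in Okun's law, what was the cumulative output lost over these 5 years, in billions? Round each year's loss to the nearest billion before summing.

Year 2005: gap = -1.6 × (6.2 - 4.72) = -2.368%, loss ≈ 7076 × 2.368/100 ≈ 168.
Year 2006: gap = -1.6 × (9.4 - 4.72) = -7.488%, loss ≈ 7076 × 7.488/100 ≈ 530.
Year 2007: gap = -1.6 × (8.62 - 4.72) = -6.24%, loss ≈ 7076 × 6.24/100 ≈ 442.
Year 2008: gap = -1.6 × (7.04 - 4.72) = -3.712%, loss ≈ 7076 × 3.712/100 ≈ 263.
Year 2009: gap = -1.6 × (6.46 - 4.72) = -2.784%, loss ≈ 7076 × 2.784/100 ≈ 197.
Total lost output = 168 + 530 + 442 + 263 + 197 = 1600 billion.

$1,600 billion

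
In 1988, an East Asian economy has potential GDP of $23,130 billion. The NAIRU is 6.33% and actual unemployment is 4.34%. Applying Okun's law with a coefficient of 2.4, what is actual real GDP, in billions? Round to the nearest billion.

Unemployment gap = 4.34 - 6.33 = -1.99 points, so the output gap is -2.4 × (-1.99) = 4.776%.
Actual GDP = 23130 × (1 + 4.776/100) = 23130 × 1.04776 ≈ 24235 billion.

$24,235 billion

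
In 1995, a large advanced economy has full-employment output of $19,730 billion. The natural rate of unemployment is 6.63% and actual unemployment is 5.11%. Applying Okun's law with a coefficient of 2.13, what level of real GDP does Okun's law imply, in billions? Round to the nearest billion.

Unemployment gap = 5.11 - 6.63 = -1.52 points, so the output gap is -2.13 × (-1.52) = 3.2376%.
Actual GDP = 19730 × (1 + 3.2376/100) = 19730 × 1.032376 ≈ 20369 billion.

$20,369 billion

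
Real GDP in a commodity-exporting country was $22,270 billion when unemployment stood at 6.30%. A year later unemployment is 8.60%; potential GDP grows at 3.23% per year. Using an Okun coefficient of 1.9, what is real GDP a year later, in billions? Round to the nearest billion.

Δu = 8.6 - 6.3 = 2.3 points.
Okun's law (growth form): g_Y = g_Y* - β × Δu = 3.23 - 1.9 × (2.30) = 3.23 - 4.37 = -1.14%.
Real GDP in the next year = 22270 × (1 - 1.14/100) = 22270 × 0.9886 ≈ 22016 billion.

$22,016 billion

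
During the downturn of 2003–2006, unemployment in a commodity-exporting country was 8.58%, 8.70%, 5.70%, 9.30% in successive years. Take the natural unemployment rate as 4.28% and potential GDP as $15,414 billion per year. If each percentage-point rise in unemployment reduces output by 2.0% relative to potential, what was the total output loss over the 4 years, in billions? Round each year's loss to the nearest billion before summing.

Year 2003: gap = -2.0 × (8.58 - 4.28) = -8.6%, loss ≈ 15414 × 8.6/100 ≈ 1326.
Year 2004: gap = -2.0 × (8.7 - 4.28) = -8.84%, loss ≈ 15414 × 8.84/100 ≈ 1363.
Year 2005: gap = -2.0 × (5.7 - 4.28) = -2.84%, loss ≈ 15414 × 2.84/100 ≈ 438.
Year 2006: gap = -2.0 × (9.3 - 4.28) = -10.04%, loss ≈ 15414 × 10.04/100 ≈ 1548.
Total lost output = 1326 + 1363 + 438 + 1548 = 4675 billion.

$4,675 billion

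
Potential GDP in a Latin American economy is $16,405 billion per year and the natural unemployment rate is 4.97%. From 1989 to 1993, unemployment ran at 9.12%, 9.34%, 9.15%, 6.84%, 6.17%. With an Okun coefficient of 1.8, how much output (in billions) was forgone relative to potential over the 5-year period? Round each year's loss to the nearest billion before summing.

$4,655 billion

Year 1989: gap = -1.8 × (9.12 - 4.97) = -7.47%, loss ≈ 16405 × 7.47/100 ≈ 1225.
Year 1990: gap = -1.8 × (9.34 - 4.97) = -7.866%, loss ≈ 16405 × 7.866/100 ≈ 1290.
Year 1991: gap = -1.8 × (9.15 - 4.97) = -7.524%, loss ≈ 16405 × 7.524/100 ≈ 1234.
Year 1992: gap = -1.8 × (6.84 - 4.97) = -3.366%, loss ≈ 16405 × 3.366/100 ≈ 552.
Year 1993: gap = -1.8 × (6.17 - 4.97) = -2.16%, loss ≈ 16405 × 2.16/100 ≈ 354.
Total lost output = 1225 + 1290 + 1234 + 552 + 354 = 4655 billion.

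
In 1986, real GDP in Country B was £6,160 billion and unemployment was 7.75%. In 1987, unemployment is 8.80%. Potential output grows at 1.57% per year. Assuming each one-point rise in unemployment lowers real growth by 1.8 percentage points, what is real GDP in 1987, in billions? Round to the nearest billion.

Δu = 8.8 - 7.75 = 1.05 points.
Okun's law (growth form): g_Y = g_Y* - β × Δu = 1.57 - 1.8 × (1.05) = 1.57 - 1.89 = -0.32%.
Real GDP in the next year = 6160 × (1 - 0.32/100) = 6160 × 0.9968 ≈ 6140 billion.

£6,140 billion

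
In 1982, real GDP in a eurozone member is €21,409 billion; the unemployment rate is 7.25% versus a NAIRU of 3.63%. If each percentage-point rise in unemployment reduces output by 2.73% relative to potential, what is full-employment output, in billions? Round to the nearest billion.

€23,757 billion

Unemployment gap = 7.25 - 3.63 = 3.62 points, so output gap = -2.73 × 3.62 = -9.8826%.
Since Y = Y* × (1 + gap/100), Y* = 21409/0.901174 ≈ 23757 billion.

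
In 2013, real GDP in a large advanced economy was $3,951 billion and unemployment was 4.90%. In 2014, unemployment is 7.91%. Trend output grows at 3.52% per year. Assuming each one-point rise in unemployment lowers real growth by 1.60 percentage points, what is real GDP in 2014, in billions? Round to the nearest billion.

$3,900 billion

Δu = 7.91 - 4.9 = 3.01 points.
Okun's law (growth form): g_Y = g_Y* - β × Δu = 3.52 - 1.60 × (3.01) = 3.52 - 4.816 = -1.296%.
Real GDP in the next year = 3951 × (1 - 1.296/100) = 3951 × 0.98704 ≈ 3900 billion.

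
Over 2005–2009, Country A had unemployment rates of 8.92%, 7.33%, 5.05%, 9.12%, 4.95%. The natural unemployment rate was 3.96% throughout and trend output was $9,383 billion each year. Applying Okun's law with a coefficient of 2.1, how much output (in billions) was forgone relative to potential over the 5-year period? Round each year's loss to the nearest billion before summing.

Year 2005: gap = -2.1 × (8.92 - 3.96) = -10.416%, loss ≈ 9383 × 10.416/100 ≈ 977.
Year 2006: gap = -2.1 × (7.33 - 3.96) = -7.077%, loss ≈ 9383 × 7.077/100 ≈ 664.
Year 2007: gap = -2.1 × (5.05 - 3.96) = -2.289%, loss ≈ 9383 × 2.289/100 ≈ 215.
Year 2008: gap = -2.1 × (9.12 - 3.96) = -10.836%, loss ≈ 9383 × 10.836/100 ≈ 1017.
Year 2009: gap = -2.1 × (4.95 - 3.96) = -2.079%, loss ≈ 9383 × 2.079/100 ≈ 195.
Total lost output = 977 + 664 + 215 + 1017 + 195 = 3068 billion.

$3,068 billion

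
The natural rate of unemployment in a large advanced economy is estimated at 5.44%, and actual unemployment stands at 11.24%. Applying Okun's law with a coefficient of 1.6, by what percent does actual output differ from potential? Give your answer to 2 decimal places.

-9.28%

The unemployment gap is 11.24 - 5.44 = 5.8 percentage points.
Okun's law gives an output gap of -1.6 × 5.8 = -9.28%, i.e. 9.28% below potential.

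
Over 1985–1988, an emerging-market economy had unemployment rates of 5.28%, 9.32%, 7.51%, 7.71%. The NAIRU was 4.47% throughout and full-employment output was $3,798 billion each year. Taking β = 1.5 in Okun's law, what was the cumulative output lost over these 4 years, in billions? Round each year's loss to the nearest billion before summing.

$680 billion

Year 1985: gap = -1.5 × (5.28 - 4.47) = -1.215%, loss ≈ 3798 × 1.215/100 ≈ 46.
Year 1986: gap = -1.5 × (9.32 - 4.47) = -7.275%, loss ≈ 3798 × 7.275/100 ≈ 276.
Year 1987: gap = -1.5 × (7.51 - 4.47) = -4.56%, loss ≈ 3798 × 4.56/100 ≈ 173.
Year 1988: gap = -1.5 × (7.71 - 4.47) = -4.86%, loss ≈ 3798 × 4.86/100 ≈ 185.
Total lost output = 46 + 276 + 173 + 185 = 680 billion.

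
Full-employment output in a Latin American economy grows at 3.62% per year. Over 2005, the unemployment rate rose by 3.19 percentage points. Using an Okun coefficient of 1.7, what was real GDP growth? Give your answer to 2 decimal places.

-1.80%

Growth-rate Okun's law: g_Y = g_Y* - β × Δu.
g_Y = 3.62 - 1.7 × (3.19) = 3.62 - 5.423 = -1.803%, i.e. -1.80% to 2 d.p.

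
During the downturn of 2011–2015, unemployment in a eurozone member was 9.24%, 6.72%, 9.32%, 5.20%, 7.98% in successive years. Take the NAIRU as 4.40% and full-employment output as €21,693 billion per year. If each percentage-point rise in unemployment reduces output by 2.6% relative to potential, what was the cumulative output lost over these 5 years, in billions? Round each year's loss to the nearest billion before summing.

Year 2011: gap = -2.6 × (9.24 - 4.4) = -12.584%, loss ≈ 21693 × 12.584/100 ≈ 2730.
Year 2012: gap = -2.6 × (6.72 - 4.4) = -6.032%, loss ≈ 21693 × 6.032/100 ≈ 1309.
Year 2013: gap = -2.6 × (9.32 - 4.4) = -12.792%, loss ≈ 21693 × 12.792/100 ≈ 2775.
Year 2014: gap = -2.6 × (5.2 - 4.4) = -2.08%, loss ≈ 21693 × 2.08/100 ≈ 451.
Year 2015: gap = -2.6 × (7.98 - 4.4) = -9.308%, loss ≈ 21693 × 9.308/100 ≈ 2019.
Total lost output = 2730 + 1309 + 2775 + 451 + 2019 = 9284 billion.

€9,284 billion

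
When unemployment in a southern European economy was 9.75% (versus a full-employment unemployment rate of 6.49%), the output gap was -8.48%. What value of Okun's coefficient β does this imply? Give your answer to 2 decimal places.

β ≈ 2.60

Okun's law: output gap = -β × (u - u*).
-8.48 = -β × (9.75 - 6.49) = -β × 3.26, so β = 8.48/3.26 = 2.60.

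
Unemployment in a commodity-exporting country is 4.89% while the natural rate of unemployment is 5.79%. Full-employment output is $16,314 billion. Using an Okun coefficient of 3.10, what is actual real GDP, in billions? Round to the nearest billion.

$16,769 billion

Unemployment gap = 4.89 - 5.79 = -0.9 points, so the output gap is -3.1 × (-0.9) = 2.79%.
Actual GDP = 16314 × (1 + 2.79/100) = 16314 × 1.0279 ≈ 16769 billion.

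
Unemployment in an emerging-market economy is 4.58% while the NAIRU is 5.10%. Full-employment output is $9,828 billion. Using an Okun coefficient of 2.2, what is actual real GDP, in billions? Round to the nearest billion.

Unemployment gap = 4.58 - 5.1 = -0.52 points, so the output gap is -2.2 × (-0.52) = 1.144%.
Actual GDP = 9828 × (1 + 1.144/100) = 9828 × 1.01144 ≈ 9940 billion.

$9,940 billion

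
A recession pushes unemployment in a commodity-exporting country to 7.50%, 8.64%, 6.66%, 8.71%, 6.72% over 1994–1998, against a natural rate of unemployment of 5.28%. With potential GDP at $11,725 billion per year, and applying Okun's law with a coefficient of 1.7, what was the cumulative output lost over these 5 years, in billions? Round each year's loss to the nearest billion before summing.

$2,359 billion

Year 1994: gap = -1.7 × (7.5 - 5.28) = -3.774%, loss ≈ 11725 × 3.774/100 ≈ 443.
Year 1995: gap = -1.7 × (8.64 - 5.28) = -5.712%, loss ≈ 11725 × 5.712/100 ≈ 670.
Year 1996: gap = -1.7 × (6.66 - 5.28) = -2.346%, loss ≈ 11725 × 2.346/100 ≈ 275.
Year 1997: gap = -1.7 × (8.71 - 5.28) = -5.831%, loss ≈ 11725 × 5.831/100 ≈ 684.
Year 1998: gap = -1.7 × (6.72 - 5.28) = -2.448%, loss ≈ 11725 × 2.448/100 ≈ 287.
Total lost output = 443 + 670 + 275 + 684 + 287 = 2359 billion.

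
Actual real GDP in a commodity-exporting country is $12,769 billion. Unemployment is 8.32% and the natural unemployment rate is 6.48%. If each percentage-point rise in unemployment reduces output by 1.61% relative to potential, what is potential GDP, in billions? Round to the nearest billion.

Unemployment gap = 8.32 - 6.48 = 1.84 points, so output gap = -1.61 × 1.84 = -2.9624%.
Since Y = Y* × (1 + gap/100), Y* = 12769/0.970376 ≈ 13159 billion.

$13,159 billion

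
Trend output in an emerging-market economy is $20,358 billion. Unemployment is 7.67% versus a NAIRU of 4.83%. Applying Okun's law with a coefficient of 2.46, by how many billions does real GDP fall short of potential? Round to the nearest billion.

Output gap = -2.46 × (7.67 - 4.83) = -2.46 × 2.84 = -6.9864%.
Actual GDP ≈ 20358 × 0.930136 ≈ 18936 billion, so the shortfall is 20358 - 18936 = 1422 billion.

$1,422 billion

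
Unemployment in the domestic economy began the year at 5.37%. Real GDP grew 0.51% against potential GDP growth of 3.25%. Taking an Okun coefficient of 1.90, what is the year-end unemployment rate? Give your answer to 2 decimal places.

6.81%

Growth-rate Okun's law: g_Y = g_Y* - β × Δu, so Δu = (g_Y* - g_Y)/β.
Δu = (3.25 - 0.51)/1.90 = 2.74/1.90 = 1.44 percentage points.
Year-end unemployment = 5.37 + 1.44 = 6.81%.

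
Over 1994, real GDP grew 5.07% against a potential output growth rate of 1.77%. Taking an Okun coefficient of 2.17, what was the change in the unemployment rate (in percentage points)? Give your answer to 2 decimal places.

-1.52 percentage points

Growth-rate Okun's law: g_Y = g_Y* - β × Δu, so Δu = (g_Y* - g_Y)/β.
Δu = (1.77 - 5.07)/2.17 = -3.3/2.17 = -1.52 percentage points.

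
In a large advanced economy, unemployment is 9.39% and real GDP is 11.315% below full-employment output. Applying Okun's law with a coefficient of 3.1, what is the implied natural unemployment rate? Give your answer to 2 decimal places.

5.74%

From Okun's law, u - u* = -(output gap)/β = -(-11.315)/3.1 = 3.65 points.
So u* = 9.39 - 3.65 = 5.74%.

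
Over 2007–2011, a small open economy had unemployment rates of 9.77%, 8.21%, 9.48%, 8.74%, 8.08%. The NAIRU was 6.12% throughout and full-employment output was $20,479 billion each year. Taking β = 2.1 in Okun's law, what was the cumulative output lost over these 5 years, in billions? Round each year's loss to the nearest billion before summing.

$5,884 billion

Year 2007: gap = -2.1 × (9.77 - 6.12) = -7.665%, loss ≈ 20479 × 7.665/100 ≈ 1570.
Year 2008: gap = -2.1 × (8.21 - 6.12) = -4.389%, loss ≈ 20479 × 4.389/100 ≈ 899.
Year 2009: gap = -2.1 × (9.48 - 6.12) = -7.056%, loss ≈ 20479 × 7.056/100 ≈ 1445.
Year 2010: gap = -2.1 × (8.74 - 6.12) = -5.502%, loss ≈ 20479 × 5.502/100 ≈ 1127.
Year 2011: gap = -2.1 × (8.08 - 6.12) = -4.116%, loss ≈ 20479 × 4.116/100 ≈ 843.
Total lost output = 1570 + 899 + 1445 + 1127 + 843 = 5884 billion.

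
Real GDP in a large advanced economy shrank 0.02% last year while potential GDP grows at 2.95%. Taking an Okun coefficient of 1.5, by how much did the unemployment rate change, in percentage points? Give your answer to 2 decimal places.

Growth-rate Okun's law: g_Y = g_Y* - β × Δu, so Δu = (g_Y* - g_Y)/β.
Δu = (2.95 + 0.02)/1.5 = 2.97/1.5 = 1.98 percentage points.

1.98 percentage points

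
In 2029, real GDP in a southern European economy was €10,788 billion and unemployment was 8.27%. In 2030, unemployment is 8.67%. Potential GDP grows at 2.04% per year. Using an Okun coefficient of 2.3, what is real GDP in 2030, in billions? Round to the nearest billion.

€10,909 billion

Δu = 8.67 - 8.27 = 0.4 points.
Okun's law (growth form): g_Y = g_Y* - β × Δu = 2.04 - 2.3 × (0.40) = 2.04 - 0.92 = 1.12%.
Real GDP in the next year = 10788 × (1 + 1.12/100) = 10788 × 1.0112 ≈ 10909 billion.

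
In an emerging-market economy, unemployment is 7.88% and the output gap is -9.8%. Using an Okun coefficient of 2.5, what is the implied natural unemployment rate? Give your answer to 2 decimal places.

From Okun's law, u - u* = -(output gap)/β = -(-9.8)/2.5 = 3.92 points.
So u* = 7.88 - 3.92 = 3.96%.

3.96%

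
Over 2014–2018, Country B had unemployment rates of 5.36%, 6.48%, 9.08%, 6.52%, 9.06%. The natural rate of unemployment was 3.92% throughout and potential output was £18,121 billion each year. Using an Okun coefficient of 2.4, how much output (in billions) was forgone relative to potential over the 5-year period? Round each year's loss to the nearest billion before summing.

£7,349 billion

Year 2014: gap = -2.4 × (5.36 - 3.92) = -3.456%, loss ≈ 18121 × 3.456/100 ≈ 626.
Year 2015: gap = -2.4 × (6.48 - 3.92) = -6.144%, loss ≈ 18121 × 6.144/100 ≈ 1113.
Year 2016: gap = -2.4 × (9.08 - 3.92) = -12.384%, loss ≈ 18121 × 12.384/100 ≈ 2244.
Year 2017: gap = -2.4 × (6.52 - 3.92) = -6.24%, loss ≈ 18121 × 6.24/100 ≈ 1131.
Year 2018: gap = -2.4 × (9.06 - 3.92) = -12.336%, loss ≈ 18121 × 12.336/100 ≈ 2235.
Total lost output = 626 + 1113 + 2244 + 1131 + 2235 = 7349 billion.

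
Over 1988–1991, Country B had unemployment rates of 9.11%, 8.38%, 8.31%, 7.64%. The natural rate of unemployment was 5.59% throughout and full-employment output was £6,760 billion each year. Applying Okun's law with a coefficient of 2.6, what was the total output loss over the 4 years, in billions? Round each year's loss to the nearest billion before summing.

£1,947 billion

Year 1988: gap = -2.6 × (9.11 - 5.59) = -9.152%, loss ≈ 6760 × 9.152/100 ≈ 619.
Year 1989: gap = -2.6 × (8.38 - 5.59) = -7.254%, loss ≈ 6760 × 7.254/100 ≈ 490.
Year 1990: gap = -2.6 × (8.31 - 5.59) = -7.072%, loss ≈ 6760 × 7.072/100 ≈ 478.
Year 1991: gap = -2.6 × (7.64 - 5.59) = -5.33%, loss ≈ 6760 × 5.33/100 ≈ 360.
Total lost output = 619 + 490 + 478 + 360 = 1947 billion.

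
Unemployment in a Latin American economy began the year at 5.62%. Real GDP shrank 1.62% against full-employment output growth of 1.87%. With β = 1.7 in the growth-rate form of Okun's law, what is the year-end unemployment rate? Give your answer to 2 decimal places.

Growth-rate Okun's law: g_Y = g_Y* - β × Δu, so Δu = (g_Y* - g_Y)/β.
Δu = (1.87 + 1.62)/1.7 = 3.49/1.7 = 2.05 percentage points.
Year-end unemployment = 5.62 + 2.05 = 7.67%.

7.67%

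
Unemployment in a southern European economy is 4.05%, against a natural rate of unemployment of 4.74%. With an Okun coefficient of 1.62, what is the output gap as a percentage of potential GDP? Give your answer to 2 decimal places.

The unemployment gap is 4.05 - 4.74 = -0.69 percentage points.
Okun's law gives an output gap of -1.62 × (-0.69) = 1.1178%, i.e. 1.12% above potential.

1.12%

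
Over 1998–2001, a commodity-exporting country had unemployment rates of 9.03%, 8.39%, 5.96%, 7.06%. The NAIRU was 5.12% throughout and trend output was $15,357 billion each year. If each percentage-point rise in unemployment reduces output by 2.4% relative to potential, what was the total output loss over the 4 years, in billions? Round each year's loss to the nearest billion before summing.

$3,671 billion

Year 1998: gap = -2.4 × (9.03 - 5.12) = -9.384%, loss ≈ 15357 × 9.384/100 ≈ 1441.
Year 1999: gap = -2.4 × (8.39 - 5.12) = -7.848%, loss ≈ 15357 × 7.848/100 ≈ 1205.
Year 2000: gap = -2.4 × (5.96 - 5.12) = -2.016%, loss ≈ 15357 × 2.016/100 ≈ 310.
Year 2001: gap = -2.4 × (7.06 - 5.12) = -4.656%, loss ≈ 15357 × 4.656/100 ≈ 715.
Total lost output = 1441 + 1205 + 310 + 715 = 3671 billion.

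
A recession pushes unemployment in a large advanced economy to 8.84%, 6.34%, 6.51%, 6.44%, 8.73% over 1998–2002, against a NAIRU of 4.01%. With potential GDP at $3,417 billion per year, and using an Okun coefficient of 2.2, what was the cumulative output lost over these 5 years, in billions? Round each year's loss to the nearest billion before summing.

$1,264 billion

Year 1998: gap = -2.2 × (8.84 - 4.01) = -10.626%, loss ≈ 3417 × 10.626/100 ≈ 363.
Year 1999: gap = -2.2 × (6.34 - 4.01) = -5.126%, loss ≈ 3417 × 5.126/100 ≈ 175.
Year 2000: gap = -2.2 × (6.51 - 4.01) = -5.5%, loss ≈ 3417 × 5.5/100 ≈ 188.
Year 2001: gap = -2.2 × (6.44 - 4.01) = -5.346%, loss ≈ 3417 × 5.346/100 ≈ 183.
Year 2002: gap = -2.2 × (8.73 - 4.01) = -10.384%, loss ≈ 3417 × 10.384/100 ≈ 355.
Total lost output = 363 + 175 + 188 + 183 + 355 = 1264 billion.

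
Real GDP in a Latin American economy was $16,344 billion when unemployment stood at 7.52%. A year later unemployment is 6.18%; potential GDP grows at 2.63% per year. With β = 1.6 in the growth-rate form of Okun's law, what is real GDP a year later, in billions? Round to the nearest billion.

Δu = 6.18 - 7.52 = -1.34 points.
Okun's law (growth form): g_Y = g_Y* - β × Δu = 2.63 - 1.6 × (-1.34) = 2.63 + 2.144 = 4.774%.
Real GDP in the next year = 16344 × (1 + 4.774/100) = 16344 × 1.04774 ≈ 17124 billion.

$17,124 billion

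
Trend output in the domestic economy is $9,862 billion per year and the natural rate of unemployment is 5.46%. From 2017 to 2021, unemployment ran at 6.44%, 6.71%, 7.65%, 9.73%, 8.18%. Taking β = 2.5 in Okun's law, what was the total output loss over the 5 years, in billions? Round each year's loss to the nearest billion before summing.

Year 2017: gap = -2.5 × (6.44 - 5.46) = -2.45%, loss ≈ 9862 × 2.45/100 ≈ 242.
Year 2018: gap = -2.5 × (6.71 - 5.46) = -3.125%, loss ≈ 9862 × 3.125/100 ≈ 308.
Year 2019: gap = -2.5 × (7.65 - 5.46) = -5.475%, loss ≈ 9862 × 5.475/100 ≈ 540.
Year 2020: gap = -2.5 × (9.73 - 5.46) = -10.675%, loss ≈ 9862 × 10.675/100 ≈ 1053.
Year 2021: gap = -2.5 × (8.18 - 5.46) = -6.8%, loss ≈ 9862 × 6.8/100 ≈ 671.
Total lost output = 242 + 308 + 540 + 1053 + 671 = 2814 billion.

$2,814 billion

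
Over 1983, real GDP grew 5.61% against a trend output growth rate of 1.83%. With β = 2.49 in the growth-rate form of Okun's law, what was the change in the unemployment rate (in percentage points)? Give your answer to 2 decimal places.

-1.52 percentage points

Growth-rate Okun's law: g_Y = g_Y* - β × Δu, so Δu = (g_Y* - g_Y)/β.
Δu = (1.83 - 5.61)/2.49 = -3.78/2.49 = -1.52 percentage points.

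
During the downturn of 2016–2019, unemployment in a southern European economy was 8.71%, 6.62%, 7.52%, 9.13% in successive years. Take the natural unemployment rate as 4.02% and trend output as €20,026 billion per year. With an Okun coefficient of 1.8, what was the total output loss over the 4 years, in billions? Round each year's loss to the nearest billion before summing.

Year 2016: gap = -1.8 × (8.71 - 4.02) = -8.442%, loss ≈ 20026 × 8.442/100 ≈ 1691.
Year 2017: gap = -1.8 × (6.62 - 4.02) = -4.68%, loss ≈ 20026 × 4.68/100 ≈ 937.
Year 2018: gap = -1.8 × (7.52 - 4.02) = -6.3%, loss ≈ 20026 × 6.3/100 ≈ 1262.
Year 2019: gap = -1.8 × (9.13 - 4.02) = -9.198%, loss ≈ 20026 × 9.198/100 ≈ 1842.
Total lost output = 1691 + 937 + 1262 + 1842 = 5732 billion.

€5,732 billion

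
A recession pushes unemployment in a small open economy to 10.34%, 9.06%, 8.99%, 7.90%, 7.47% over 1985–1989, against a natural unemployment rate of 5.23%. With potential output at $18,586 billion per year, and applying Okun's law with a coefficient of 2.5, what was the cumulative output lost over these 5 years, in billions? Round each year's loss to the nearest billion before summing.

Year 1985: gap = -2.5 × (10.34 - 5.23) = -12.775%, loss ≈ 18586 × 12.775/100 ≈ 2374.
Year 1986: gap = -2.5 × (9.06 - 5.23) = -9.575%, loss ≈ 18586 × 9.575/100 ≈ 1780.
Year 1987: gap = -2.5 × (8.99 - 5.23) = -9.4%, loss ≈ 18586 × 9.4/100 ≈ 1747.
Year 1988: gap = -2.5 × (7.9 - 5.23) = -6.675%, loss ≈ 18586 × 6.675/100 ≈ 1241.
Year 1989: gap = -2.5 × (7.47 - 5.23) = -5.6%, loss ≈ 18586 × 5.6/100 ≈ 1041.
Total lost output = 2374 + 1780 + 1747 + 1241 + 1041 = 8183 billion.

$8,183 billion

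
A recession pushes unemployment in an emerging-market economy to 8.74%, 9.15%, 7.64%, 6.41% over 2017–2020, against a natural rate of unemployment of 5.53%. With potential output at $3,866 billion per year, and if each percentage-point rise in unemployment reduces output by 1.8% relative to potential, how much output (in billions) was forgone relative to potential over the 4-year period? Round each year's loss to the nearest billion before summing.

$683 billion

Year 2017: gap = -1.8 × (8.74 - 5.53) = -5.778%, loss ≈ 3866 × 5.778/100 ≈ 223.
Year 2018: gap = -1.8 × (9.15 - 5.53) = -6.516%, loss ≈ 3866 × 6.516/100 ≈ 252.
Year 2019: gap = -1.8 × (7.64 - 5.53) = -3.798%, loss ≈ 3866 × 3.798/100 ≈ 147.
Year 2020: gap = -1.8 × (6.41 - 5.53) = -1.584%, loss ≈ 3866 × 1.584/100 ≈ 61.
Total lost output = 223 + 252 + 147 + 61 = 683 billion.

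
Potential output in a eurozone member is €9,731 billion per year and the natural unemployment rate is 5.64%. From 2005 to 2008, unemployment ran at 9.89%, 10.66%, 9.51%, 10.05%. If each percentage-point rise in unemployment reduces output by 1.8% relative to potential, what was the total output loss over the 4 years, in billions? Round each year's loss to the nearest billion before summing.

Year 2005: gap = -1.8 × (9.89 - 5.64) = -7.65%, loss ≈ 9731 × 7.65/100 ≈ 744.
Year 2006: gap = -1.8 × (10.66 - 5.64) = -9.036%, loss ≈ 9731 × 9.036/100 ≈ 879.
Year 2007: gap = -1.8 × (9.51 - 5.64) = -6.966%, loss ≈ 9731 × 6.966/100 ≈ 678.
Year 2008: gap = -1.8 × (10.05 - 5.64) = -7.938%, loss ≈ 9731 × 7.938/100 ≈ 772.
Total lost output = 744 + 879 + 678 + 772 = 3073 billion.

€3,073 billion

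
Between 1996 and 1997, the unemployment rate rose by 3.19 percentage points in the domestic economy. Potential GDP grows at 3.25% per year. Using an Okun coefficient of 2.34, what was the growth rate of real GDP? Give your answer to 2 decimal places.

Growth-rate Okun's law: g_Y = g_Y* - β × Δu.
g_Y = 3.25 - 2.34 × (3.19) = 3.25 - 7.4646 = -4.2146%, i.e. -4.21% to 2 d.p.

-4.21%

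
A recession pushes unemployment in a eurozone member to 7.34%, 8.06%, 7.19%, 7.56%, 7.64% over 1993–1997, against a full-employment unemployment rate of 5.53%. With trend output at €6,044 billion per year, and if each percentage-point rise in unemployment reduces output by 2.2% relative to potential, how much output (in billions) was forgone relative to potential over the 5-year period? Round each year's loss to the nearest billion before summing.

Year 1993: gap = -2.2 × (7.34 - 5.53) = -3.982%, loss ≈ 6044 × 3.982/100 ≈ 241.
Year 1994: gap = -2.2 × (8.06 - 5.53) = -5.566%, loss ≈ 6044 × 5.566/100 ≈ 336.
Year 1995: gap = -2.2 × (7.19 - 5.53) = -3.652%, loss ≈ 6044 × 3.652/100 ≈ 221.
Year 1996: gap = -2.2 × (7.56 - 5.53) = -4.466%, loss ≈ 6044 × 4.466/100 ≈ 270.
Year 1997: gap = -2.2 × (7.64 - 5.53) = -4.642%, loss ≈ 6044 × 4.642/100 ≈ 281.
Total lost output = 241 + 336 + 221 + 270 + 281 = 1349 billion.

€1,349 billion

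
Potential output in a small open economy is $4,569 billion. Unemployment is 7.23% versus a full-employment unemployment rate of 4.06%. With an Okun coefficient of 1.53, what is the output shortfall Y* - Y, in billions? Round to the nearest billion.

$222 billion

Output gap = -1.53 × (7.23 - 4.06) = -1.53 × 3.17 = -4.8501%.
Actual GDP ≈ 4569 × 0.951499 ≈ 4347 billion, so the shortfall is 4569 - 4347 = 222 billion.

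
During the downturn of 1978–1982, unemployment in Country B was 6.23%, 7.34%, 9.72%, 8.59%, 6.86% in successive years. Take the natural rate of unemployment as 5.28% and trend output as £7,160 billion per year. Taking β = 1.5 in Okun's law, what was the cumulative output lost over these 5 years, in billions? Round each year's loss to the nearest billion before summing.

Year 1978: gap = -1.5 × (6.23 - 5.28) = -1.425%, loss ≈ 7160 × 1.425/100 ≈ 102.
Year 1979: gap = -1.5 × (7.34 - 5.28) = -3.09%, loss ≈ 7160 × 3.09/100 ≈ 221.
Year 1980: gap = -1.5 × (9.72 - 5.28) = -6.66%, loss ≈ 7160 × 6.66/100 ≈ 477.
Year 1981: gap = -1.5 × (8.59 - 5.28) = -4.965%, loss ≈ 7160 × 4.965/100 ≈ 355.
Year 1982: gap = -1.5 × (6.86 - 5.28) = -2.37%, loss ≈ 7160 × 2.37/100 ≈ 170.
Total lost output = 102 + 221 + 477 + 355 + 170 = 1325 billion.

£1,325 billion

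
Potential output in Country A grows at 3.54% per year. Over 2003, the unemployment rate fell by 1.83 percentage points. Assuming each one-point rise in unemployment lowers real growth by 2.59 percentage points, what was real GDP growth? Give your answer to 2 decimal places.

8.28%

Growth-rate Okun's law: g_Y = g_Y* - β × Δu.
g_Y = 3.54 - 2.59 × (-1.83) = 3.54 + 4.7397 = 8.2797%, i.e. 8.28% to 2 d.p.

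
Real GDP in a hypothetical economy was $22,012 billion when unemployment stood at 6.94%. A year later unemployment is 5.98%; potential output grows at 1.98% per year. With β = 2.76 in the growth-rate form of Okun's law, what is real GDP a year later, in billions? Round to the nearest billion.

$23,031 billion

Δu = 5.98 - 6.94 = -0.96 points.
Okun's law (growth form): g_Y = g_Y* - β × Δu = 1.98 - 2.76 × (-0.96) = 1.98 + 2.6496 = 4.6296%.
Real GDP in the next year = 22012 × (1 + 4.6296/100) = 22012 × 1.046296 ≈ 23031 billion.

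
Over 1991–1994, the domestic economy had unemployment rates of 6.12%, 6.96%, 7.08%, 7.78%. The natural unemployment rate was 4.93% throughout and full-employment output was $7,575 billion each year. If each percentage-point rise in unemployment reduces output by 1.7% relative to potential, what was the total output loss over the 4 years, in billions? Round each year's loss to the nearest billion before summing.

Year 1991: gap = -1.7 × (6.12 - 4.93) = -2.023%, loss ≈ 7575 × 2.023/100 ≈ 153.
Year 1992: gap = -1.7 × (6.96 - 4.93) = -3.451%, loss ≈ 7575 × 3.451/100 ≈ 261.
Year 1993: gap = -1.7 × (7.08 - 4.93) = -3.655%, loss ≈ 7575 × 3.655/100 ≈ 277.
Year 1994: gap = -1.7 × (7.78 - 4.93) = -4.845%, loss ≈ 7575 × 4.845/100 ≈ 367.
Total lost output = 153 + 261 + 277 + 367 = 1058 billion.

$1,058 billion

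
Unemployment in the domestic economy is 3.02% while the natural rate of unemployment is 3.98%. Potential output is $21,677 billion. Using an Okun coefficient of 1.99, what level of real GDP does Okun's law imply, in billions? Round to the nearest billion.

$22,091 billion

Unemployment gap = 3.02 - 3.98 = -0.96 points, so the output gap is -1.99 × (-0.96) = 1.9104%.
Actual GDP = 21677 × (1 + 1.9104/100) = 21677 × 1.019104 ≈ 22091 billion.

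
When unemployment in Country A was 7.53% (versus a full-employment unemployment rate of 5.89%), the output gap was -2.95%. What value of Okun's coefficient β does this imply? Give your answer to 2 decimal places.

Okun's law: output gap = -β × (u - u*).
-2.95 = -β × (7.53 - 5.89) = -β × 1.64, so β = 2.95/1.64 = 1.80.

β ≈ 1.80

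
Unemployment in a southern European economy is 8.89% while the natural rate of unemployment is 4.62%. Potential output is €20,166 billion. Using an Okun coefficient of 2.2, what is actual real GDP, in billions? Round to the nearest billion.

€18,272 billion

Unemployment gap = 8.89 - 4.62 = 4.27 points, so the output gap is -2.2 × 4.27 = -9.394%.
Actual GDP = 20166 × (1 - 9.394/100) = 20166 × 0.90606 ≈ 18272 billion.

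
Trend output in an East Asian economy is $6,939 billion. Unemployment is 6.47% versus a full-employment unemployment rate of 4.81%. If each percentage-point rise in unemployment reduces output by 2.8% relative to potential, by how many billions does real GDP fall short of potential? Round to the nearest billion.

$323 billion

Output gap = -2.8 × (6.47 - 4.81) = -2.8 × 1.66 = -4.648%.
Actual GDP ≈ 6939 × 0.95352 ≈ 6616 billion, so the shortfall is 6939 - 6616 = 323 billion.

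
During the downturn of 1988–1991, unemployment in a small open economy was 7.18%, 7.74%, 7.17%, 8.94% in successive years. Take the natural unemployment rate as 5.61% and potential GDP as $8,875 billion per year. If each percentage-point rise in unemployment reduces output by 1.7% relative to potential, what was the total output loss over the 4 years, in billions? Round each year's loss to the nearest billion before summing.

$1,295 billion

Year 1988: gap = -1.7 × (7.18 - 5.61) = -2.669%, loss ≈ 8875 × 2.669/100 ≈ 237.
Year 1989: gap = -1.7 × (7.74 - 5.61) = -3.621%, loss ≈ 8875 × 3.621/100 ≈ 321.
Year 1990: gap = -1.7 × (7.17 - 5.61) = -2.652%, loss ≈ 8875 × 2.652/100 ≈ 235.
Year 1991: gap = -1.7 × (8.94 - 5.61) = -5.661%, loss ≈ 8875 × 5.661/100 ≈ 502.
Total lost output = 237 + 321 + 235 + 502 = 1295 billion.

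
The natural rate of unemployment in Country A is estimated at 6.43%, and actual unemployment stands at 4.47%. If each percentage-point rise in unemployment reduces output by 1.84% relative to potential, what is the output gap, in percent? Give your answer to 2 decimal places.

The unemployment gap is 4.47 - 6.43 = -1.96 percentage points.
Okun's law gives an output gap of -1.84 × (-1.96) = 3.6064%, i.e. 3.61% above potential.

3.61%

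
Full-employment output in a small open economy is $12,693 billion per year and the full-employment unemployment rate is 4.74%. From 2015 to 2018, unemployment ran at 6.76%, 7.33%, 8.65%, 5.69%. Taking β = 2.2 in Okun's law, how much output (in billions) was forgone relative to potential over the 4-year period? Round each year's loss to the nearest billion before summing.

Year 2015: gap = -2.2 × (6.76 - 4.74) = -4.444%, loss ≈ 12693 × 4.444/100 ≈ 564.
Year 2016: gap = -2.2 × (7.33 - 4.74) = -5.698%, loss ≈ 12693 × 5.698/100 ≈ 723.
Year 2017: gap = -2.2 × (8.65 - 4.74) = -8.602%, loss ≈ 12693 × 8.602/100 ≈ 1092.
Year 2018: gap = -2.2 × (5.69 - 4.74) = -2.09%, loss ≈ 12693 × 2.09/100 ≈ 265.
Total lost output = 564 + 723 + 1092 + 265 = 2644 billion.

$2,644 billion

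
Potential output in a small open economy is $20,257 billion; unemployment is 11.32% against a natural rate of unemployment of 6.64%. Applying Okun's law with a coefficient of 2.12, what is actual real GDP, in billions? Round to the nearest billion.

Unemployment gap = 11.32 - 6.64 = 4.68 points, so the output gap is -2.12 × 4.68 = -9.9216%.
Actual GDP = 20257 × (1 - 9.9216/100) = 20257 × 0.900784 ≈ 18247 billion.

$18,247 billion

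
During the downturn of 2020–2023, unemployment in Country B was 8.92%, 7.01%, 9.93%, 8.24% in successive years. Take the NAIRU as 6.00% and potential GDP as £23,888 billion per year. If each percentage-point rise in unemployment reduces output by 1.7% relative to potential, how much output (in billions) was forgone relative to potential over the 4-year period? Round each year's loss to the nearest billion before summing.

£4,102 billion

Year 2020: gap = -1.7 × (8.92 - 6) = -4.964%, loss ≈ 23888 × 4.964/100 ≈ 1186.
Year 2021: gap = -1.7 × (7.01 - 6) = -1.717%, loss ≈ 23888 × 1.717/100 ≈ 410.
Year 2022: gap = -1.7 × (9.93 - 6) = -6.681%, loss ≈ 23888 × 6.681/100 ≈ 1596.
Year 2023: gap = -1.7 × (8.24 - 6) = -3.808%, loss ≈ 23888 × 3.808/100 ≈ 910.
Total lost output = 1186 + 410 + 1596 + 910 = 4102 billion.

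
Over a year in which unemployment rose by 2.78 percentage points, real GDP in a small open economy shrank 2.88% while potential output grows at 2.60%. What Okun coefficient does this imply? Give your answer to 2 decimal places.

β ≈ 1.97

Growth form: g_Y = g_Y* - β × Δu, so β = (g_Y* - g_Y)/Δu.
β = (2.6 + 2.88)/2.78 = 5.48/2.78 = 1.97.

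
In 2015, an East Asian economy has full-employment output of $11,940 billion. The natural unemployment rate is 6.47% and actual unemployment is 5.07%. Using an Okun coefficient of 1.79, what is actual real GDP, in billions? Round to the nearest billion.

$12,239 billion

Unemployment gap = 5.07 - 6.47 = -1.4 points, so the output gap is -1.79 × (-1.4) = 2.506%.
Actual GDP = 11940 × (1 + 2.506/100) = 11940 × 1.02506 ≈ 12239 billion.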